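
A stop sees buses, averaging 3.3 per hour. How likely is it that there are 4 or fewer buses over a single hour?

0.7626

With mean μ = 3.3 per hour,
P(N ≤ 4) = Σ_{j=0}^{4} e^(−μ) μ^j/j! ≈ 0.7626.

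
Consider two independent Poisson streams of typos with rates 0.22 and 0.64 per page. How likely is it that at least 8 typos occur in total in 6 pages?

Independent Poisson processes superpose: combined rate λ = 0.22 + 0.64 = 0.86 per page.
Over the interval, μ = 0.86 × 6 = 5.16 (6 pages).
P(N ≥ 8) = 1 − P(N ≤ 7) ≈ 0.1506.

0.1506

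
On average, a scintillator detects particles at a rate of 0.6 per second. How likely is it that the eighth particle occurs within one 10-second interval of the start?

0.2560

Over the interval, μ = 0.6 × 10 = 6 (a 10-second interval = 10 seconds).
The eighth arrival falls in the interval iff at least 8 events occur there: P(S_8 ≤ t) = P(N ≥ 8) = 1 − P(N ≤ 7) ≈ 0.2560.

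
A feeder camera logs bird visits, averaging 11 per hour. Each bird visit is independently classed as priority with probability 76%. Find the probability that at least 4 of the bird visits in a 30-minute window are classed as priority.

Thinning: the bird visits that are classed as priority themselves form a Poisson process with rate 0.76 × 11 = 8.36 per hour.
Over the interval, μ = 8.36 × 0.5 = 4.18 (a 30-minute window = 0.5 hours).
P(N ≥ 4) = 1 − P(N ≤ 3) ≈ 0.6009.

0.6009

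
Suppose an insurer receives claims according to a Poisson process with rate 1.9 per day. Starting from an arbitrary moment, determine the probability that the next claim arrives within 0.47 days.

Inter-arrival times are exponential with rate λ = 1.9 per day.
P(T ≤ 0.47) = 1 − e^(−λt) = 1 − e^(−1.9 × 0.47) = 1 − e^(−0.893) ≈ 0.5906.

0.5906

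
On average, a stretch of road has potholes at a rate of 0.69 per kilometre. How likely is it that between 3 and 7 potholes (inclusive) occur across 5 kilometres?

Over the interval, μ = 0.69 × 5 = 3.45 (5 kilometres).
P(3 ≤ N ≤ 7) = Σ_{j=3}^{7} e^(−3.45) · 3.45^j/j! ≈ 0.6449.

0.6449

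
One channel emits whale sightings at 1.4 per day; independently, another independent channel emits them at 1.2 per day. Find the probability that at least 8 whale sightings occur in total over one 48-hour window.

Independent Poisson processes superpose: combined rate λ = 1.4 + 1.2 = 2.6 per day.
Over the interval, μ = 2.6 × 2 = 5.2 (a 48-hour window = 2 days).
P(N ≥ 8) = 1 − P(N ≤ 7) ≈ 0.1551.

0.1551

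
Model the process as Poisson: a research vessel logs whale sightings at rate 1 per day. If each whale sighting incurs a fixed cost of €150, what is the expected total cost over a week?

€1050

E[N] = 1 × 7 = 7 (a week = 7 days); E[cost] = 7 × €150 = €1050.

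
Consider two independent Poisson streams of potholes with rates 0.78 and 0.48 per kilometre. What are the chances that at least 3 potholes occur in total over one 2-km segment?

Independent Poisson processes superpose: combined rate λ = 0.78 + 0.48 = 1.26 per kilometre.
Over the interval, μ = 1.26 × 2 = 2.52 (a 2-km segment = 2 kilometres).
P(N ≥ 3) = 1 − P(N ≤ 2) ≈ 0.4613.

0.4613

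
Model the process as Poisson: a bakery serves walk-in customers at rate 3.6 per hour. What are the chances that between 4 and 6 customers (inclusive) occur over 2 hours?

0.3484

Over the interval, μ = 3.6 × 2 = 7.2 (2 hours).
P(4 ≤ N ≤ 6) = Σ_{j=4}^{6} e^(−7.2) · 7.2^j/j! ≈ 0.3484.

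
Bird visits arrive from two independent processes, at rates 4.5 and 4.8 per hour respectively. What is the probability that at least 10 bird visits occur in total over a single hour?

0.4521

Independent Poisson processes superpose: combined rate λ = 4.5 + 4.8 = 9.3 per hour.
So μ = 9.3.
P(N ≥ 10) = 1 − P(N ≤ 9) ≈ 0.4521.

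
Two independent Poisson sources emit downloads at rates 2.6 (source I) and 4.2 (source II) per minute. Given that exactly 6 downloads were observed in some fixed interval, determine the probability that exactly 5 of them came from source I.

0.0303

Given the total, each event is independently from source I with probability p = λ_I/(λ_I+λ_II) = 2.6/6.8 ≈ 0.3824.
So K ~ Binomial(6, 2.6/6.8): P(K = 5) = C(6,5) · (2.6/6.8)^5 · (4.2/6.8)^1 ≈ 0.0303.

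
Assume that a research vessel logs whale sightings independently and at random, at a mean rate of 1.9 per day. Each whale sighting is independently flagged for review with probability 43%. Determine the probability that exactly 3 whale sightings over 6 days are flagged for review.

Thinning: the whale sightings that are flagged for review themselves form a Poisson process with rate 0.43 × 1.9 = 0.817 per day.
Over the interval, μ = 0.817 × 6 = 4.902 (6 days).
P(N = 3) = e^(−4.902) · 4.902^3/3! ≈ 0.1459.

0.1459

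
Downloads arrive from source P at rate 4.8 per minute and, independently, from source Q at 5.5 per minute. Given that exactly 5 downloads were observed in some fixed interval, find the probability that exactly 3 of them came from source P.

Given the total, each event is independently from source P with probability p = λ_P/(λ_P+λ_Q) = 4.8/10.3 ≈ 0.4660.
So K ~ Binomial(5, 4.8/10.3): P(K = 3) = C(5,3) · (4.8/10.3)^3 · (5.5/10.3)^2 ≈ 0.2886.

0.2886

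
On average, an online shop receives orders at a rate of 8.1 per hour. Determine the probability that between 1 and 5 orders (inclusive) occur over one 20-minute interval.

Over the interval, μ = 8.1 × 1/3 = 2.7 (a 20-minute interval = 1/3 hours).
P(1 ≤ N ≤ 5) = Σ_{j=1}^{5} e^(−2.7) · 2.7^j/j! ≈ 0.8761.

0.8761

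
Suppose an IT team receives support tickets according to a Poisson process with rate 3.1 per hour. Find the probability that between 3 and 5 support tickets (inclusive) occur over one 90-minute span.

0.5197

Over the interval, μ = 3.1 × 1.5 = 4.65 (a 90-minute span = 1.5 hours).
P(3 ≤ N ≤ 5) = Σ_{j=3}^{5} e^(−4.65) · 4.65^j/j! ≈ 0.5197.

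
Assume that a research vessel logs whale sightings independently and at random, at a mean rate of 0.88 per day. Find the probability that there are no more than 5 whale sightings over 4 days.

Over the interval, μ = 0.88 × 4 = 3.52 (4 days).
P(N ≤ 5) = Σ_{j=0}^{5} e^(−μ) μ^j/j! ≈ 0.8550.

0.8550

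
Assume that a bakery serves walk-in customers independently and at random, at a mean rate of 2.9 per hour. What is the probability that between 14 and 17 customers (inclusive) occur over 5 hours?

Over the interval, μ = 2.9 × 5 = 14.5 (5 hours).
P(14 ≤ N ≤ 17) = Σ_{j=14}^{17} e^(−14.5) · 14.5^j/j! ≈ 0.3772.

0.3772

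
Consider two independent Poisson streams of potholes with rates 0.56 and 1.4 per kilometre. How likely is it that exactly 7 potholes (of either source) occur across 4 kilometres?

0.1422

Independent Poisson processes superpose: combined rate λ = 0.56 + 1.4 = 1.96 per kilometre.
Over the interval, μ = 1.96 × 4 = 7.84 (4 kilometres).
P(N = 7) = e^(−7.84) · 7.84^7/7! ≈ 0.1422.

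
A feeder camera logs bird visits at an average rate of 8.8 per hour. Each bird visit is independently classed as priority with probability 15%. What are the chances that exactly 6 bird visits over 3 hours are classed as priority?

0.1021

Thinning: the bird visits that are classed as priority themselves form a Poisson process with rate 0.15 × 8.8 = 1.32 per hour.
Over the interval, μ = 1.32 × 3 = 3.96 (3 hours).
P(N = 6) = e^(−3.96) · 3.96^6/6! ≈ 0.1021.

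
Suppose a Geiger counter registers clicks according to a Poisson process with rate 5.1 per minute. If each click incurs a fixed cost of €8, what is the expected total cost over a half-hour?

€1224

E[N] = 5.1 × 30 = 153 (a half-hour = 30 minutes); E[cost] = 153 × €8 = €1224.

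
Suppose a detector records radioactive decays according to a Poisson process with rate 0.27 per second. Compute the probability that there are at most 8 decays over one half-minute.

Over the interval, μ = 0.27 × 30 = 8.1 (a half-minute = 30 seconds).
P(N ≤ 8) = Σ_{j=0}^{8} e^(−μ) μ^j/j! ≈ 0.5786.

0.5786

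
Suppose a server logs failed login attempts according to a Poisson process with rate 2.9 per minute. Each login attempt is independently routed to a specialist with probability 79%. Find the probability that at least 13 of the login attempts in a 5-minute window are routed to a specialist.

Thinning: the login attempts that are routed to a specialist themselves form a Poisson process with rate 0.79 × 2.9 = 2.291 per minute.
Over the interval, μ = 2.291 × 5 = 11.455 (a 5-minute window = 5 minutes).
P(N ≥ 13) = 1 − P(N ≤ 12) ≈ 0.3620.

0.3620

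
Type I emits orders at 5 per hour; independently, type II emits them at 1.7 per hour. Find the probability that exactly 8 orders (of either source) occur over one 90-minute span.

Independent Poisson processes superpose: combined rate λ = 5 + 1.7 = 6.7 per hour.
Over the interval, μ = 6.7 × 1.5 = 10.05 (a 90-minute span = 1.5 hours).
P(N = 8) = e^(−10.05) · 10.05^8/8! ≈ 0.1115.

0.1115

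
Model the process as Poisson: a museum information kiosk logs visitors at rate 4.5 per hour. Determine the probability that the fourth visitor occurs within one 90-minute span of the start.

Over the interval, μ = 4.5 × 1.5 = 6.75 (a 90-minute span = 1.5 hours).
The fourth arrival falls in the interval iff at least 4 events occur there: P(S_4 ≤ t) = P(N ≥ 4) = 1 − P(N ≤ 3) ≈ 0.9042.

0.9042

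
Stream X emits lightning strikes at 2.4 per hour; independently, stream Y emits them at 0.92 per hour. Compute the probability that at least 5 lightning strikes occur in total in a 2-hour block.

Independent Poisson processes superpose: combined rate λ = 2.4 + 0.92 = 3.32 per hour.
Over the interval, μ = 3.32 × 2 = 6.64 (a 2-hour block = 2 hours).
P(N ≥ 5) = 1 − P(N ≤ 4) ≈ 0.7916.

0.7916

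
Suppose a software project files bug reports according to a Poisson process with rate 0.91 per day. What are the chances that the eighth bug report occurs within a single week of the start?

0.3083

Over the interval, μ = 0.91 × 7 = 6.37 (a week = 7 days).
The eighth arrival falls in the interval iff at least 8 events occur there: P(S_8 ≤ t) = P(N ≥ 8) = 1 − P(N ≤ 7) ≈ 0.3083.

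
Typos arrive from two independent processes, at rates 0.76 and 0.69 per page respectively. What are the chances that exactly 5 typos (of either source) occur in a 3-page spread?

Independent Poisson processes superpose: combined rate λ = 0.76 + 0.69 = 1.45 per page.
Over the interval, μ = 1.45 × 3 = 4.35 (a 3-page spread = 3 pages).
P(N = 5) = e^(−4.35) · 4.35^5/5! ≈ 0.1675.

0.1675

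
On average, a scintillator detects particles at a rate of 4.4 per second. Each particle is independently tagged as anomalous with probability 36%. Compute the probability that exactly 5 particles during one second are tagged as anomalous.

0.0170

Thinning: the particles that are tagged as anomalous themselves form a Poisson process with rate 0.36 × 4.4 = 1.584 per second.
So μ = 1.584.
P(N = 5) = e^(−1.584) · 1.584^5/5! ≈ 0.0170.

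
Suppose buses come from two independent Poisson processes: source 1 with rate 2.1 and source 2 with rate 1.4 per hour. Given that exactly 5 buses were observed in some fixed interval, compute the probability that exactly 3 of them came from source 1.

Given the total, each event is independently from source 1 with probability p = λ_1/(λ_1+λ_2) = 2.1/3.5 = 0.6000.
So K ~ Binomial(5, 2.1/3.5): P(K = 3) = C(5,3) · (2.1/3.5)^3 · (1.4/3.5)^2 ≈ 0.3456.

0.3456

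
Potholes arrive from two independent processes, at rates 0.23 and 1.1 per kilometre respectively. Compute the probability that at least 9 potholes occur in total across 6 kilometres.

0.4047

Independent Poisson processes superpose: combined rate λ = 0.23 + 1.1 = 1.33 per kilometre.
Over the interval, μ = 1.33 × 6 = 7.98 (6 kilometres).
P(N ≥ 9) = 1 − P(N ≤ 8) ≈ 0.4047.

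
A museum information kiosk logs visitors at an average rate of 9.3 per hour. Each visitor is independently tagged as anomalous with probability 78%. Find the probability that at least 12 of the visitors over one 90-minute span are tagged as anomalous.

Thinning: the visitors that are tagged as anomalous themselves form a Poisson process with rate 0.78 × 9.3 = 7.254 per hour.
Over the interval, μ = 7.254 × 1.5 = 10.881 (a 90-minute span = 1.5 hours).
P(N ≥ 12) = 1 − P(N ≤ 11) ≈ 0.4065.

0.4065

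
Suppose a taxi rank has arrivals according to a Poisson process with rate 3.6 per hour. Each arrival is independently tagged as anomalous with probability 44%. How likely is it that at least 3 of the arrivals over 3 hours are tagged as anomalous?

Thinning: the arrivals that are tagged as anomalous themselves form a Poisson process with rate 0.44 × 3.6 = 1.584 per hour.
Over the interval, μ = 1.584 × 3 = 4.752 (3 hours).
P(N ≥ 3) = 1 − P(N ≤ 2) ≈ 0.8528.

0.8528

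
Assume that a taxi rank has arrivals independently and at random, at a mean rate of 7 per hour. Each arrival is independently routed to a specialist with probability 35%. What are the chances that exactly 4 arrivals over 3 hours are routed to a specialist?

Thinning: the arrivals that are routed to a specialist themselves form a Poisson process with rate 0.35 × 7 = 2.45 per hour.
Over the interval, μ = 2.45 × 3 = 7.35 (3 hours).
P(N = 4) = e^(−7.35) · 7.35^4/4! ≈ 0.0781.

0.0781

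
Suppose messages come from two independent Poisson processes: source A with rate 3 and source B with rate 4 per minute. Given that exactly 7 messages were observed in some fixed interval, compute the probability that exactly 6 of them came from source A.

0.0248

Given the total, each event is independently from source A with probability p = λ_A/(λ_A+λ_B) = 3/7 ≈ 0.4286.
So K ~ Binomial(7, 3/7): P(K = 6) = C(7,6) · (3/7)^6 · (4/7)^1 ≈ 0.0248.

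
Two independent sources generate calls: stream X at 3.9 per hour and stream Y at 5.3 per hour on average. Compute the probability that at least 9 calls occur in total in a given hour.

0.5704

Independent Poisson processes superpose: combined rate λ = 3.9 + 5.3 = 9.2 per hour.
So μ = 9.2.
P(N ≥ 9) = 1 − P(N ≤ 8) ≈ 0.5704.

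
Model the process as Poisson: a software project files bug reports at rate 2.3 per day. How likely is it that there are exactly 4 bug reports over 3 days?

Over the interval, μ = 2.3 × 3 = 6.9 (3 days).
P(N = 4) = e^(−μ) μ^4/4! = e^(−6.9) · 6.9^4/24 ≈ 0.0952.

0.0952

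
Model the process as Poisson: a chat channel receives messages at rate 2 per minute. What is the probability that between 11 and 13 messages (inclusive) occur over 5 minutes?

0.2814

Over the interval, μ = 2 × 5 = 10 (5 minutes).
P(11 ≤ N ≤ 13) = Σ_{j=11}^{13} e^(−10) · 10^j/j! ≈ 0.2814.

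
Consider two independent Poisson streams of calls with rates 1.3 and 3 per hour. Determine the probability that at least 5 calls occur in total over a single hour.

Independent Poisson processes superpose: combined rate λ = 1.3 + 3 = 4.3 per hour.
So μ = 4.3.
P(N ≥ 5) = 1 − P(N ≤ 4) ≈ 0.4296.

0.4296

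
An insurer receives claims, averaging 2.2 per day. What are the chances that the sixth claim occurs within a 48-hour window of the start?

Over the interval, μ = 2.2 × 2 = 4.4 (a 48-hour window = 2 days).
The sixth arrival falls in the interval iff at least 6 events occur there: P(S_6 ≤ t) = P(N ≥ 6) = 1 − P(N ≤ 5) ≈ 0.2801.

0.2801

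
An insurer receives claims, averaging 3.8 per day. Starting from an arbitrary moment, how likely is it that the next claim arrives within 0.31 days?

Inter-arrival times are exponential with rate λ = 3.8 per day.
P(T ≤ 0.31) = 1 − e^(−λt) = 1 − e^(−3.8 × 0.31) = 1 − e^(−1.178) ≈ 0.6921.

0.6921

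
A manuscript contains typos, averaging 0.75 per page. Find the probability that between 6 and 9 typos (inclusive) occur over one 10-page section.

0.5350

Over the interval, μ = 0.75 × 10 = 7.5 (a 10-page section = 10 pages).
P(6 ≤ N ≤ 9) = Σ_{j=6}^{9} e^(−7.5) · 7.5^j/j! ≈ 0.5350.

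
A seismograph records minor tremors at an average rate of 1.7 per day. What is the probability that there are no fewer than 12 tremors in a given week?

0.5269

Over the interval, μ = 1.7 × 7 = 11.9 (a week = 7 days).
P(N ≥ 12) = 1 − P(N ≤ 11) = 1 − Σ_{j=0}^{11} e^(−μ) μ^j/j! ≈ 0.5269.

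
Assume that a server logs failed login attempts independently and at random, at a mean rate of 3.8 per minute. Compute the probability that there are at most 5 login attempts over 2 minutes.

0.2307

Over the interval, μ = 3.8 × 2 = 7.6 (2 minutes).
P(N ≤ 5) = Σ_{j=0}^{5} e^(−μ) μ^j/j! ≈ 0.2307.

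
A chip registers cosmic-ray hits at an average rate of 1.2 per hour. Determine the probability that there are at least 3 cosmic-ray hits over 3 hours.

0.6973

Over the interval, μ = 1.2 × 3 = 3.6 (3 hours).
P(N ≥ 3) = 1 − P(N ≤ 2) = 1 − Σ_{j=0}^{2} e^(−μ) μ^j/j! ≈ 0.6973.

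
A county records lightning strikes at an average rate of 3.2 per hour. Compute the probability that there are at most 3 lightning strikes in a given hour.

0.6025

With mean μ = 3.2 per hour,
P(N ≤ 3) = Σ_{j=0}^{3} e^(−μ) μ^j/j! ≈ 0.6025.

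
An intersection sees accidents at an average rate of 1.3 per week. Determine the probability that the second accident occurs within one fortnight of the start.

Over the interval, μ = 1.3 × 2 = 2.6 (a fortnight = 2 weeks).
The second arrival falls in the interval iff at least 2 events occur there: P(S_2 ≤ t) = P(N ≥ 2) = 1 − P(N ≤ 1) ≈ 0.7326.

0.7326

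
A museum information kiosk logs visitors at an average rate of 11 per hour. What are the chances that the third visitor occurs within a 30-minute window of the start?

0.9116

Over the interval, μ = 11 × 0.5 = 5.5 (a 30-minute window = 0.5 hours).
The third arrival falls in the interval iff at least 3 events occur there: P(S_3 ≤ t) = P(N ≥ 3) = 1 − P(N ≤ 2) ≈ 0.9116.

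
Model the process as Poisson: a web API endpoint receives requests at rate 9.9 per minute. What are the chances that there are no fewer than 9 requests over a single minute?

With mean μ = 9.9 per minute,
P(N ≥ 9) = 1 − P(N ≤ 8) = 1 − Σ_{j=0}^{8} e^(−μ) μ^j/j! ≈ 0.6558.

0.6558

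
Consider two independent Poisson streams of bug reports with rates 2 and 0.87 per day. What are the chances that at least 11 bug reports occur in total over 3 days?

0.2489

Independent Poisson processes superpose: combined rate λ = 2 + 0.87 = 2.87 per day.
Over the interval, μ = 2.87 × 3 = 8.61 (3 days).
P(N ≥ 11) = 1 − P(N ≤ 10) ≈ 0.2489.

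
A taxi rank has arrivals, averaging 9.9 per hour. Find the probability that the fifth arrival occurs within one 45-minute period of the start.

0.8624

Over the interval, μ = 9.9 × 0.75 = 7.425 (a 45-minute period = 0.75 hours).
The fifth arrival falls in the interval iff at least 5 events occur there: P(S_5 ≤ t) = P(N ≥ 5) = 1 − P(N ≤ 4) ≈ 0.8624.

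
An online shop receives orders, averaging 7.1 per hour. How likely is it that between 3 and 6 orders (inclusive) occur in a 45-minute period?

Over the interval, μ = 7.1 × 0.75 = 5.325 (a 45-minute period = 0.75 hours).
P(3 ≤ N ≤ 6) = Σ_{j=3}^{6} e^(−5.325) · 5.325^j/j! ≈ 0.6135.

0.6135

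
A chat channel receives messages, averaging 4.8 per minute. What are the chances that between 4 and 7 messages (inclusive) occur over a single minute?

With mean μ = 4.8 per minute,
P(4 ≤ N ≤ 7) = Σ_{j=4}^{7} e^(−4.8) · 4.8^j/j! ≈ 0.5924.

0.5924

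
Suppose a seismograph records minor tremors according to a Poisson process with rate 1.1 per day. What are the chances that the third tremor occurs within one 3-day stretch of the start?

Over the interval, μ = 1.1 × 3 = 3.3 (a 3-day stretch = 3 days).
The third arrival falls in the interval iff at least 3 events occur there: P(S_3 ≤ t) = P(N ≥ 3) = 1 − P(N ≤ 2) ≈ 0.6406.

0.6406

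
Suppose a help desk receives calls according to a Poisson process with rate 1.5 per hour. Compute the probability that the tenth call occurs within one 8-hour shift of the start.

0.7576

Over the interval, μ = 1.5 × 8 = 12 (an 8-hour shift = 8 hours).
The tenth arrival falls in the interval iff at least 10 events occur there: P(S_10 ≤ t) = P(N ≥ 10) = 1 − P(N ≤ 9) ≈ 0.7576.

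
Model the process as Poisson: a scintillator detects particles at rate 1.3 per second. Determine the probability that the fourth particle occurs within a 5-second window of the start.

0.8882

Over the interval, μ = 1.3 × 5 = 6.5 (a 5-second window = 5 seconds).
The fourth arrival falls in the interval iff at least 4 events occur there: P(S_4 ≤ t) = P(N ≥ 4) = 1 − P(N ≤ 3) ≈ 0.8882.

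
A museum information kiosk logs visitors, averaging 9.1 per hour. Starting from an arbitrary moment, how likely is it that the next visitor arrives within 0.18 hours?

Inter-arrival times are exponential with rate λ = 9.1 per hour.
P(T ≤ 0.18) = 1 − e^(−λt) = 1 − e^(−9.1 × 0.18) = 1 − e^(−1.638) ≈ 0.8056.

0.8056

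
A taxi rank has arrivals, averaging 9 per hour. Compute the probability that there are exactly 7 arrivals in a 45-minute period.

Over the interval, μ = 9 × 0.75 = 6.75 (a 45-minute period = 0.75 hours).
P(N = 7) = e^(−μ) μ^7/7! = e^(−6.75) · 6.75^7/5040 ≈ 0.1483.

0.1483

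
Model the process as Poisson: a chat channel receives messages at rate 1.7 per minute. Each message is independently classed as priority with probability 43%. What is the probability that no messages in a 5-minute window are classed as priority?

0.0259

Thinning: the messages that are classed as priority themselves form a Poisson process with rate 0.43 × 1.7 = 0.731 per minute.
Over the interval, μ = 0.731 × 5 = 3.655 (a 5-minute window = 5 minutes).
P(N = 0) = e^(−3.655) · 3.655^0/0! ≈ 0.0259.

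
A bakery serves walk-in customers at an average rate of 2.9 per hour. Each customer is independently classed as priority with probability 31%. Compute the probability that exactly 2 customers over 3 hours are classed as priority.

Thinning: the customers that are classed as priority themselves form a Poisson process with rate 0.31 × 2.9 = 0.899 per hour.
Over the interval, μ = 0.899 × 3 = 2.697 (3 hours).
P(N = 2) = e^(−2.697) · 2.697^2/2! ≈ 0.2452.

0.2452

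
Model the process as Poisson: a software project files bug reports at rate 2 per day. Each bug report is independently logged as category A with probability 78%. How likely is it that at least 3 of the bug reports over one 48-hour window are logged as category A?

Thinning: the bug reports that are logged as category A themselves form a Poisson process with rate 0.78 × 2 = 1.56 per day.
Over the interval, μ = 1.56 × 2 = 3.12 (a 48-hour window = 2 days).
P(N ≥ 3) = 1 − P(N ≤ 2) ≈ 0.6032.

0.6032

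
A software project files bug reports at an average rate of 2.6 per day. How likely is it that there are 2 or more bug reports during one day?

0.7326

With mean μ = 2.6 per day,
P(N ≥ 2) = 1 − P(N ≤ 1) = 1 − Σ_{j=0}^{1} e^(−μ) μ^j/j! ≈ 0.7326.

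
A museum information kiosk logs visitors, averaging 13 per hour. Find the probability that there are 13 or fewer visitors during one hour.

0.5730

With mean μ = 13 per hour,
P(N ≤ 13) = Σ_{j=0}^{13} e^(−μ) μ^j/j! ≈ 0.5730.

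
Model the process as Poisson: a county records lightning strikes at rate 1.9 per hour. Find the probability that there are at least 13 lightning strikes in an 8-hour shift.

Over the interval, μ = 1.9 × 8 = 15.2 (an 8-hour shift = 8 hours).
P(N ≥ 13) = 1 − P(N ≤ 12) = 1 − Σ_{j=0}^{12} e^(−μ) μ^j/j! ≈ 0.7486.

0.7486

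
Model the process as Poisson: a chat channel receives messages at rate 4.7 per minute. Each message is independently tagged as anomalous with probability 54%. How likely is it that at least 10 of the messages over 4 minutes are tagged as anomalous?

0.5609

Thinning: the messages that are tagged as anomalous themselves form a Poisson process with rate 0.54 × 4.7 = 2.538 per minute.
Over the interval, μ = 2.538 × 4 = 10.152 (4 minutes).
P(N ≥ 10) = 1 − P(N ≤ 9) ≈ 0.5609.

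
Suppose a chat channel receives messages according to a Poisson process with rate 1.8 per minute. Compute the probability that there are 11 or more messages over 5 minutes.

0.2940

Over the interval, μ = 1.8 × 5 = 9 (5 minutes).
P(N ≥ 11) = 1 − P(N ≤ 10) = 1 − Σ_{j=0}^{10} e^(−μ) μ^j/j! ≈ 0.2940.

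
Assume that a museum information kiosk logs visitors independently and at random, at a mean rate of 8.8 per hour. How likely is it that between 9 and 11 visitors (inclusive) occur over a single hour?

With mean μ = 8.8 per hour,
P(9 ≤ N ≤ 11) = Σ_{j=9}^{11} e^(−8.8) · 8.8^j/j! ≈ 0.3397.

0.3397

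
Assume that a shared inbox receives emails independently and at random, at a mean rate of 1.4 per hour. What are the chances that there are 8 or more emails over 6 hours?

0.6013

Over the interval, μ = 1.4 × 6 = 8.4 (6 hours).
P(N ≥ 8) = 1 − P(N ≤ 7) = 1 − Σ_{j=0}^{7} e^(−μ) μ^j/j! ≈ 0.6013.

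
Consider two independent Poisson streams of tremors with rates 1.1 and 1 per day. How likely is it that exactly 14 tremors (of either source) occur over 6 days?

0.0983

Independent Poisson processes superpose: combined rate λ = 1.1 + 1 = 2.1 per day.
Over the interval, μ = 2.1 × 6 = 12.6 (6 days).
P(N = 14) = e^(−12.6) · 12.6^14/14! ≈ 0.0983.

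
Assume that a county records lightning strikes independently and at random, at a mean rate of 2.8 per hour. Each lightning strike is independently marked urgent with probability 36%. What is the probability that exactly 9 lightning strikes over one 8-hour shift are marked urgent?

Thinning: the lightning strikes that are marked urgent themselves form a Poisson process with rate 0.36 × 2.8 = 1.008 per hour.
Over the interval, μ = 1.008 × 8 = 8.064 (an 8-hour shift = 8 hours).
P(N = 9) = e^(−8.064) · 8.064^9/9! ≈ 0.1250.

0.1250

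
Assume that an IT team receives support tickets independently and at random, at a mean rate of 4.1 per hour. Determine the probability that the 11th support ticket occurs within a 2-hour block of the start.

0.2045

Over the interval, μ = 4.1 × 2 = 8.2 (a 2-hour block = 2 hours).
The 11th arrival falls in the interval iff at least 11 events occur there: P(S_11 ≤ t) = P(N ≥ 11) = 1 − P(N ≤ 10) ≈ 0.2045.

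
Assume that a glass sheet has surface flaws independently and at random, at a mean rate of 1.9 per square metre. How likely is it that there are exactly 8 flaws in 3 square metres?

Over the interval, μ = 1.9 × 3 = 5.7 (3 square metres).
P(N = 8) = e^(−μ) μ^8/8! = e^(−5.7) · 5.7^8/40320 ≈ 0.0925.

0.0925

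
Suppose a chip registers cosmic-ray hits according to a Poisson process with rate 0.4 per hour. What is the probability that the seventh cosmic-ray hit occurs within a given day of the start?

Over the interval, μ = 0.4 × 24 = 9.6 (a day = 24 hours).
The seventh arrival falls in the interval iff at least 7 events occur there: P(S_7 ≤ t) = P(N ≥ 7) = 1 − P(N ≤ 6) ≈ 0.8426.

0.8426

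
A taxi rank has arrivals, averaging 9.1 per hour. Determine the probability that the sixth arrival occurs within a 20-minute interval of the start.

0.0873

Over the interval, μ = 9.1 × 1/3 ≈ 3.03333 (a 20-minute interval = 1/3 hours).
The sixth arrival falls in the interval iff at least 6 events occur there: P(S_6 ≤ t) = P(N ≥ 6) = 1 − P(N ≤ 5) ≈ 0.0873.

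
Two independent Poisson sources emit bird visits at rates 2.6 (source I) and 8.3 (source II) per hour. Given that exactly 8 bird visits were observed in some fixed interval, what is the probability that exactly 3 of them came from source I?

Given the total, each event is independently from source I with probability p = λ_I/(λ_I+λ_II) = 2.6/10.9 ≈ 0.2385.
So K ~ Binomial(8, 2.6/10.9): P(K = 3) = C(8,3) · (2.6/10.9)^3 · (8.3/10.9)^5 ≈ 0.1946.

0.1946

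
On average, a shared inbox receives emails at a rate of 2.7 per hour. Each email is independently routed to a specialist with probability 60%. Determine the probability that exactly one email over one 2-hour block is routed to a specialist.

0.1269

Thinning: the emails that are routed to a specialist themselves form a Poisson process with rate 0.6 × 2.7 = 1.62 per hour.
Over the interval, μ = 1.62 × 2 = 3.24 (a 2-hour block = 2 hours).
P(N = 1) = e^(−3.24) · 3.24^1/1! ≈ 0.1269.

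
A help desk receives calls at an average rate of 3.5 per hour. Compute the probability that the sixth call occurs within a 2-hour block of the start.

Over the interval, μ = 3.5 × 2 = 7 (a 2-hour block = 2 hours).
The sixth arrival falls in the interval iff at least 6 events occur there: P(S_6 ≤ t) = P(N ≥ 6) = 1 − P(N ≤ 5) ≈ 0.6993.

0.6993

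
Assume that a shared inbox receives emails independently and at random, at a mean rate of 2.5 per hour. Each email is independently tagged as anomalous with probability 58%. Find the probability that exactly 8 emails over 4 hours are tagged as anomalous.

Thinning: the emails that are tagged as anomalous themselves form a Poisson process with rate 0.58 × 2.5 = 1.45 per hour.
Over the interval, μ = 1.45 × 4 = 5.8 (4 hours).
P(N = 8) = e^(−5.8) · 5.8^8/8! ≈ 0.0962.

0.0962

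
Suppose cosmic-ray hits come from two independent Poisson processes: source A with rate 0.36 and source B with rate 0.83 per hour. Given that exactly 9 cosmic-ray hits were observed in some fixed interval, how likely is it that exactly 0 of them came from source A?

0.0391

Given the total, each event is independently from source A with probability p = λ_A/(λ_A+λ_B) = 0.36/1.19 ≈ 0.3025.
So K ~ Binomial(9, 0.36/1.19): P(K = 0) = C(9,0) · (0.36/1.19)^0 · (0.83/1.19)^9 ≈ 0.0391.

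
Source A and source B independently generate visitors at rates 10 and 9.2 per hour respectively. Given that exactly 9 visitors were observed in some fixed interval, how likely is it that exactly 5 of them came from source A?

Given the total, each event is independently from source A with probability p = λ_A/(λ_A+λ_B) = 10/19.2 ≈ 0.5208.
So K ~ Binomial(9, 10/19.2): P(K = 5) = C(9,5) · (10/19.2)^5 · (9.2/19.2)^4 ≈ 0.2546.

0.2546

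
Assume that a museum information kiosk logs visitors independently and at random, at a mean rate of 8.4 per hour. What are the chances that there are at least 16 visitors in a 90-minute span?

0.2022

Over the interval, μ = 8.4 × 1.5 = 12.6 (a 90-minute span = 1.5 hours).
P(N ≥ 16) = 1 − P(N ≤ 15) = 1 − Σ_{j=0}^{15} e^(−μ) μ^j/j! ≈ 0.2022.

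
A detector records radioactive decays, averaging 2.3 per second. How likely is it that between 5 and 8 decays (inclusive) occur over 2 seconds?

0.4417

Over the interval, μ = 2.3 × 2 = 4.6 (2 seconds).
P(5 ≤ N ≤ 8) = Σ_{j=5}^{8} e^(−4.6) · 4.6^j/j! ≈ 0.4417.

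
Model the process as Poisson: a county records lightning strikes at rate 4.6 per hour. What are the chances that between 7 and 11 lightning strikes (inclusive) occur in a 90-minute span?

Over the interval, μ = 4.6 × 1.5 = 6.9 (a 90-minute span = 1.5 hours).
P(7 ≤ N ≤ 11) = Σ_{j=7}^{11} e^(−6.9) · 6.9^j/j! ≈ 0.4863.

0.4863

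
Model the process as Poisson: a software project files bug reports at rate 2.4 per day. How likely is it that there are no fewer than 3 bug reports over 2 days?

0.8575

Over the interval, μ = 2.4 × 2 = 4.8 (2 days).
P(N ≥ 3) = 1 − P(N ≤ 2) = 1 − Σ_{j=0}^{2} e^(−μ) μ^j/j! ≈ 0.8575.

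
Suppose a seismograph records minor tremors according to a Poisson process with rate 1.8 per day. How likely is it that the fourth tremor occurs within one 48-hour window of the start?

0.4848

Over the interval, μ = 1.8 × 2 = 3.6 (a 48-hour window = 2 days).
The fourth arrival falls in the interval iff at least 4 events occur there: P(S_4 ≤ t) = P(N ≥ 4) = 1 − P(N ≤ 3) ≈ 0.4848.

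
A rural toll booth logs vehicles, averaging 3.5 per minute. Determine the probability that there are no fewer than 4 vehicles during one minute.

0.4634

With mean μ = 3.5 per minute,
P(N ≥ 4) = 1 − P(N ≤ 3) = 1 − Σ_{j=0}^{3} e^(−μ) μ^j/j! ≈ 0.4634.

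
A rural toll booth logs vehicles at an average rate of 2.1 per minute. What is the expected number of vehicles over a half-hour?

63

E[N] = λt = 2.1 × 30 = 63 (a half-hour = 30 minutes).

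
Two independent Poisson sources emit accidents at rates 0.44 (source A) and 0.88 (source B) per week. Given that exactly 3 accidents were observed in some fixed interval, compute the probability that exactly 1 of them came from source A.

Given the total, each event is independently from source A with probability p = λ_A/(λ_A+λ_B) = 0.44/1.32 ≈ 0.3333.
So K ~ Binomial(3, 0.44/1.32): P(K = 1) = C(3,1) · (0.44/1.32)^1 · (0.88/1.32)^2 ≈ 0.4444.

0.4444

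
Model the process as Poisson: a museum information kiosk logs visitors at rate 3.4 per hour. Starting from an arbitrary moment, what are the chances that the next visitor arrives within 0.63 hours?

0.8826

Inter-arrival times are exponential with rate λ = 3.4 per hour.
P(T ≤ 0.63) = 1 − e^(−λt) = 1 − e^(−3.4 × 0.63) = 1 − e^(−2.142) ≈ 0.8826.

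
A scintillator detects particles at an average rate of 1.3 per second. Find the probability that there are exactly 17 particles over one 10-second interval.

0.0550

Over the interval, μ = 1.3 × 10 = 13 (a 10-second interval = 10 seconds).
P(N = 17) = e^(−μ) μ^17/17! = e^(−13) · 13^17/355687428096000 ≈ 0.0550.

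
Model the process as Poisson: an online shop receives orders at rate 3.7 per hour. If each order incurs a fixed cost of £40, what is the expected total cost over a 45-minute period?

£111

E[N] = 3.7 × 0.75 = 2.775 (a 45-minute period = 0.75 hours); E[cost] = 2.775 × £40 = £111.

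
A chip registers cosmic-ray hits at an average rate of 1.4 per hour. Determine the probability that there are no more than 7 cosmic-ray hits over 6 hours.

Over the interval, μ = 1.4 × 6 = 8.4 (6 hours).
P(N ≤ 7) = Σ_{j=0}^{7} e^(−μ) μ^j/j! ≈ 0.3987.

0.3987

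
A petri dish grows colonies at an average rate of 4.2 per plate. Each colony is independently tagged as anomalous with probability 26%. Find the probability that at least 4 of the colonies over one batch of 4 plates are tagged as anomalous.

Thinning: the colonies that are tagged as anomalous themselves form a Poisson process with rate 0.26 × 4.2 = 1.092 per plate.
Over the interval, μ = 1.092 × 4 = 4.368 (a batch of 4 plates = 4 plates).
P(N ≥ 4) = 1 − P(N ≤ 3) ≈ 0.6349.

0.6349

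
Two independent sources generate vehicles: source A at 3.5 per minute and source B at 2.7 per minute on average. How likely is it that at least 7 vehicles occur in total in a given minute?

0.4258

Independent Poisson processes superpose: combined rate λ = 3.5 + 2.7 = 6.2 per minute.
So μ = 6.2.
P(N ≥ 7) = 1 − P(N ≤ 6) ≈ 0.4258.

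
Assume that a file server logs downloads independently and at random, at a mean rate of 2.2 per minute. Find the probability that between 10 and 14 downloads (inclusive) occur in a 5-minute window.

Over the interval, μ = 2.2 × 5 = 11 (a 5-minute window = 5 minutes).
P(10 ≤ N ≤ 14) = Σ_{j=10}^{14} e^(−11) · 11^j/j! ≈ 0.5135.

0.5135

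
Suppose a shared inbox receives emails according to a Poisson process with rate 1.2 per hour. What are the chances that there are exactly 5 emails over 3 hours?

0.1377

Over the interval, μ = 1.2 × 3 = 3.6 (3 hours).
P(N = 5) = e^(−μ) μ^5/5! = e^(−3.6) · 3.6^5/120 ≈ 0.1377.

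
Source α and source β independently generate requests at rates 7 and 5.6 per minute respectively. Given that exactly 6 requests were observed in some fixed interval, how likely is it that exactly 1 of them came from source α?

Given the total, each event is independently from source α with probability p = λ_α/(λ_α+λ_β) = 7/12.6 ≈ 0.5556.
So K ~ Binomial(6, 7/12.6): P(K = 1) = C(6,1) · (7/12.6)^1 · (5.6/12.6)^5 ≈ 0.0578.

0.0578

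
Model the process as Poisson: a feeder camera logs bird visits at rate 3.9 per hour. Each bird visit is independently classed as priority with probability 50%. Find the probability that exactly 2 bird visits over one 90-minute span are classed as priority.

0.2296

Thinning: the bird visits that are classed as priority themselves form a Poisson process with rate 0.5 × 3.9 = 1.95 per hour.
Over the interval, μ = 1.95 × 1.5 = 2.925 (a 90-minute span = 1.5 hours).
P(N = 2) = e^(−2.925) · 2.925^2/2! ≈ 0.2296.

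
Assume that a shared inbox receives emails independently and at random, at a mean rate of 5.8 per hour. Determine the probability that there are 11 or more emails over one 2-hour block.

Over the interval, μ = 5.8 × 2 = 11.6 (a 2-hour block = 2 hours).
P(N ≥ 11) = 1 − P(N ≤ 10) = 1 − Σ_{j=0}^{10} e^(−μ) μ^j/j! ≈ 0.6095.

0.6095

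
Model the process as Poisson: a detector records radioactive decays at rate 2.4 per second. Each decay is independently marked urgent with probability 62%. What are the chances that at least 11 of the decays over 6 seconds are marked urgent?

0.2855

Thinning: the decays that are marked urgent themselves form a Poisson process with rate 0.62 × 2.4 = 1.488 per second.
Over the interval, μ = 1.488 × 6 = 8.928 (6 seconds).
P(N ≥ 11) = 1 − P(N ≤ 10) ≈ 0.2855.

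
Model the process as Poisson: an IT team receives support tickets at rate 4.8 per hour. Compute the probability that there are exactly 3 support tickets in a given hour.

0.1517

With mean μ = 4.8 per hour,
P(N = 3) = e^(−μ) μ^3/3! = e^(−4.8) · 4.8^3/6 ≈ 0.1517.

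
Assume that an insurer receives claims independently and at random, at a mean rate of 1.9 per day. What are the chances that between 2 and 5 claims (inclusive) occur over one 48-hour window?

Over the interval, μ = 1.9 × 2 = 3.8 (a 48-hour window = 2 days).
P(2 ≤ N ≤ 5) = Σ_{j=2}^{5} e^(−3.8) · 3.8^j/j! ≈ 0.7082.

0.7082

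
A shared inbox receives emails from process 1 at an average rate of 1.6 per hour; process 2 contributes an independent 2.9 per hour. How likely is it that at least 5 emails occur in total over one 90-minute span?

0.8030

Independent Poisson processes superpose: combined rate λ = 1.6 + 2.9 = 4.5 per hour.
Over the interval, μ = 4.5 × 1.5 = 6.75 (a 90-minute span = 1.5 hours).
P(N ≥ 5) = 1 − P(N ≤ 4) ≈ 0.8030.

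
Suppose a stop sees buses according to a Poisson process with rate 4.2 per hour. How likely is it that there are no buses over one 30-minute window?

Over the interval, μ = 4.2 × 0.5 = 2.1 (a 30-minute window = 0.5 hours).
P(N = 0) = e^(−μ) μ^0/0! = e^(−2.1) · 2.1^0/1 ≈ 0.1225.

0.1225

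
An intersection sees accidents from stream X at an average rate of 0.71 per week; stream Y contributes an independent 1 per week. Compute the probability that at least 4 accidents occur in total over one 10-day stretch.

0.2303

Independent Poisson processes superpose: combined rate λ = 0.71 + 1 = 1.71 per week.
Over the interval, μ = 1.71 × 10/7 ≈ 2.44286 (a 10-day stretch = 10/7 weeks).
P(N ≥ 4) = 1 − P(N ≤ 3) ≈ 0.2303.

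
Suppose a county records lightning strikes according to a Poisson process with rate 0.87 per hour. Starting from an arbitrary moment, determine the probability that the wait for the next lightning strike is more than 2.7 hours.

The wait for the next event is exponential with rate λ = 0.87 per hour.
P(T > 2.7) = e^(−λt) = e^(−0.87 × 2.7) = e^(−2.349) ≈ 0.0955.

0.0955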